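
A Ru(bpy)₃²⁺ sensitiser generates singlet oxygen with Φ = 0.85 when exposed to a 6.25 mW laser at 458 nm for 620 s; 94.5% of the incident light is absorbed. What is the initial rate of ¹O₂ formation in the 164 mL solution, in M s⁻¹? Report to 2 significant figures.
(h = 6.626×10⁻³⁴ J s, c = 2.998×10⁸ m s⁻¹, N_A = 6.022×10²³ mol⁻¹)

Photon energy at 458 nm: hc/λ = (6.626×10⁻³⁴)(2.998×10⁸)/(458×10⁻⁹) = 4.337×10⁻¹⁹ J.
Energy delivered: (6.25 mW)(620 s) = 3.875 J.
Photons incident: 3.875 / 4.337×10⁻¹⁹ = 8.935×10¹⁸, i.e. 8.935×10¹⁸/6.022×10²³ = 1.484×10⁻⁵ mol.
Photons absorbed: 0.945 × 1.484×10⁻⁵ = 1.402×10⁻⁵ mol.
Product formed: 0.85 × 1.402×10⁻⁵ = 1.192×10⁻⁵ mol.
Rate: 1.192×10⁻⁵ mol / (620 s × 0.164 L) = 1.2×10⁻⁷ M s⁻¹.

1.2×10⁻⁷ M s⁻¹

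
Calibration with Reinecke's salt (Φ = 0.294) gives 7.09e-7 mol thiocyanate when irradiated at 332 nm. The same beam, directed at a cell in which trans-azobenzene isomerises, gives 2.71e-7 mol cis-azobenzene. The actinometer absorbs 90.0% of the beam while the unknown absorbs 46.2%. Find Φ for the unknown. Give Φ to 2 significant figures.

Photons absorbed by the actinometer: 7.09e-7 / 0.294 = 2.412e-6 mol.
Incident flux: 2.412e-6 / 0.900 = 2.680e-6 einstein.
Absorbed by unknown: 0.462 × 2.680e-6 = 1.238e-6 mol.
Φ(unknown) = 2.71e-7 / 1.238e-6 = 0.22.

Φ = 0.22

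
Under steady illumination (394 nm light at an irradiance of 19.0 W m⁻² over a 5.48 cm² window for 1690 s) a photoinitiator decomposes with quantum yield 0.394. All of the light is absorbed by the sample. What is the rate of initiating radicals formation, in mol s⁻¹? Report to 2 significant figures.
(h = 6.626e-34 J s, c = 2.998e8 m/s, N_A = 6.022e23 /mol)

Photon energy at 394 nm: hc/λ = (6.626e-34)(2.998e8)/(394e-9) = 5.042e-19 J.
Energy delivered: (19.0 W m⁻²)(5.48e-4 m²)(1690 s) = 17.60 J.
Photons incident: 17.60 / 5.042e-19 = 3.491e19, i.e. 3.491e19/6.022e23 = 5.797e-5 mol.
Product formed: 0.394 × 5.797e-5 = 2.284e-5 mol.
Rate: 2.284e-5 / 1690 s = 1.4e-8 mol s⁻¹.

1.4e-8 mol s⁻¹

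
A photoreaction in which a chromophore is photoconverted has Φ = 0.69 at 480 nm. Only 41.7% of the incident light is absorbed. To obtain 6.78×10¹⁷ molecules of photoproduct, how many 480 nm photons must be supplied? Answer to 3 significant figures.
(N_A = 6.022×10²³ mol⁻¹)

Product: 6.78×10¹⁷ / 6.022×10²³ = 1.126×10⁻⁶ mol.
Photons that must be absorbed: 1.126×10⁻⁶ / 0.69 = 1.632×10⁻⁶ mol.
Incident photons needed: 1.632×10⁻⁶ / 0.417 = 3.914×10⁻⁶ mol.
Photon count: 3.914×10⁻⁶ × 6.022×10²³ = 2.36×10¹⁸.

2.36×10¹⁸ photons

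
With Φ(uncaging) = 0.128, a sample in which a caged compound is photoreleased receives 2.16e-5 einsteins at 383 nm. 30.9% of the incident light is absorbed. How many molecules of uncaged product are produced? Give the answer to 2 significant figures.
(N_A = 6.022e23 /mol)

Photons absorbed: 0.309 × 2.16e-5 = 6.674e-6 mol.
Product: Φ × n_abs = 0.128 × 6.674e-6 = 8.543e-7 mol.
As a count: 8.543e-7 × 6.022e23 = 5.1e17.

5.1e17 molecules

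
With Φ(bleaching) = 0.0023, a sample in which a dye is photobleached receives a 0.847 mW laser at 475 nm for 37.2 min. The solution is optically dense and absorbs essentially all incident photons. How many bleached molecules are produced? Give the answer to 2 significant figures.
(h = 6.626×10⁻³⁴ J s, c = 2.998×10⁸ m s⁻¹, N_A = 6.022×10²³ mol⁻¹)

Photon energy at 475 nm: hc/λ = (6.626×10⁻³⁴)(2.998×10⁸)/(475×10⁻⁹) = 4.182×10⁻¹⁹ J.
Energy delivered: (0.847 mW)(2232 s) = 1.891 J.
Photons incident: 1.891 / 4.182×10⁻¹⁹ = 4.522×10¹⁸, i.e. 4.522×10¹⁸/6.022×10²³ = 7.509×10⁻⁶ mol.
Product: Φ × n_abs = 0.0023 × 7.509×10⁻⁶ = 1.727×10⁻⁸ mol.
As a count: 1.727×10⁻⁸ × 6.022×10²³ = 1.0×10¹⁶.

1.0×10¹⁶ bleached molecules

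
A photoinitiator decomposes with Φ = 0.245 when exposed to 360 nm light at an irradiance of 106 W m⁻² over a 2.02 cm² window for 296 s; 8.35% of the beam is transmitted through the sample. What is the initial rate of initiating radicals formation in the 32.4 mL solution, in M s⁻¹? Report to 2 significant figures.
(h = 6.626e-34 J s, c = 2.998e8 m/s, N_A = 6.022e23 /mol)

4.5e-7 M s⁻¹

Photon energy at 360 nm: hc/λ = (6.626e-34)(2.998e8)/(360e-9) = 5.518e-19 J.
Energy delivered: (106 W m⁻²)(2.02e-4 m²)(296 s) = 6.338 J.
Photons incident: 6.338 / 5.518e-19 = 1.149e19, i.e. 1.149e19/6.022e23 = 1.908e-5 mol.
Fraction absorbed: 1 − 8.35/100 = 0.9165.
Photons absorbed: 0.9165 × 1.908e-5 = 1.749e-5 mol.
Product formed: 0.245 × 1.749e-5 = 4.285e-6 mol.
Rate: 4.285e-6 mol / (296 s × 0.0324 L) = 4.5e-7 M s⁻¹.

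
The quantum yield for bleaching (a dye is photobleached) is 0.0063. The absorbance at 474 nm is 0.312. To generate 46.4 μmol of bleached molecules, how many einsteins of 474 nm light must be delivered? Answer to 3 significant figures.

0.0144 einstein

Product: 46.4 μmol = 4.64e-5 mol.
Photons that must be absorbed: 4.64e-5 / 0.0063 = 0.007365 mol.
Fraction absorbed: 1 − 10^(−0.312) = 0.5125.
Incident photons needed: 0.007365 / 0.5125 = 0.01437 mol.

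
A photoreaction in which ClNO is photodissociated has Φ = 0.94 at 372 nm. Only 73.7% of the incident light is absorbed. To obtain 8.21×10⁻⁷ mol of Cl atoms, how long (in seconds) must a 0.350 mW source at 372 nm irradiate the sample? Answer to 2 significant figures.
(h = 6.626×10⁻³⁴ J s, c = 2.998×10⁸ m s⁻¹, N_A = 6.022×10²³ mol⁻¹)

t ≈ 1100 s

Photons that must be absorbed: 8.21×10⁻⁷ / 0.94 = 8.734×10⁻⁷ mol.
Incident photons needed: 8.734×10⁻⁷ / 0.737 = 1.185×10⁻⁶ mol.
Photon energy: hc/λ = 5.340×10⁻¹⁹ J; per mole, 3.216×10⁵ J mol⁻¹.
Energy required: 1.185×10⁻⁶ × 3.216×10⁵ = 0.3811 J.
Time: 0.3811 J / 0.00035 W = 1100 s.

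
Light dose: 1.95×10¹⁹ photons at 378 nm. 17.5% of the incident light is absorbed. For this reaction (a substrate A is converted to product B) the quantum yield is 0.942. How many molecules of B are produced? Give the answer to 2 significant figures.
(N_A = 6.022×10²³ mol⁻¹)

Moles of photons: 1.95×10¹⁹ / 6.022×10²³ = 3.238×10⁻⁵ mol.
Photons absorbed: 0.175 × 3.238×10⁻⁵ = 5.666×10⁻⁶ mol.
Product: Φ × n_abs = 0.942 × 5.666×10⁻⁶ = 5.337×10⁻⁶ mol.
As a count: 5.337×10⁻⁶ × 6.022×10²³ = 3.2×10¹⁸.

3.2×10¹⁸ molecules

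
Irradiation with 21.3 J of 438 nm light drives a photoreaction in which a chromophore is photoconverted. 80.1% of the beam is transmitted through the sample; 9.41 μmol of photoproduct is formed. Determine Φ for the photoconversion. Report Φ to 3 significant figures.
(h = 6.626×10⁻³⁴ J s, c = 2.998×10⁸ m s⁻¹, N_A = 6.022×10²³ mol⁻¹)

Φ = 0.606

Product: 9.41 μmol = 9.41×10⁻⁶ mol.
Photon energy at 438 nm: hc/λ = (6.626×10⁻³⁴)(2.998×10⁸)/(438×10⁻⁹) = 4.535×10⁻¹⁹ J.
Photons incident: 21.3 / 4.535×10⁻¹⁹ = 4.697×10¹⁹, i.e. 4.697×10¹⁹/6.022×10²³ = 7.800×10⁻⁵ mol.
Fraction absorbed: 1 − 80.1/100 = 0.1990.
Photons absorbed: 0.1990 × 7.800×10⁻⁵ = 1.552×10⁻⁵ mol.
Φ = 9.41×10⁻⁶ mol / 1.552×10⁻⁵ mol photons = 0.606.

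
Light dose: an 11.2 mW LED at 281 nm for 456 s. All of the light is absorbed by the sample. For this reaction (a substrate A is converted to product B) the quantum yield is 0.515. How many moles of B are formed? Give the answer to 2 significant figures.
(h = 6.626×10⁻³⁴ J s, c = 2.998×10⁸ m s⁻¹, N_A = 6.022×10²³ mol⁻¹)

6.2×10⁻⁶ mol

Photon energy at 281 nm: hc/λ = (6.626×10⁻³⁴)(2.998×10⁸)/(281×10⁻⁹) = 7.069×10⁻¹⁹ J.
Energy delivered: (11.2 mW)(456 s) = 5.107 J.
Photons incident: 5.107 / 7.069×10⁻¹⁹ = 7.225×10¹⁸, i.e. 7.225×10¹⁸/6.022×10²³ = 1.200×10⁻⁵ mol.
Product: Φ × n_abs = 0.515 × 1.200×10⁻⁵ = 6.180×10⁻⁶ mol.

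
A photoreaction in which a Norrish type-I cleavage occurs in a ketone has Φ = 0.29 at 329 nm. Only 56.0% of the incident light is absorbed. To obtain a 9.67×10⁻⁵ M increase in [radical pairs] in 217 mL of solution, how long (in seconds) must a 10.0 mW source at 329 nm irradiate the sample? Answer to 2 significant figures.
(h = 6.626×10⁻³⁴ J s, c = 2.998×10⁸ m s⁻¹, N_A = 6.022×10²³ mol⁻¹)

Product: (9.67×10⁻⁵ M)(0.217 L) = 2.098×10⁻⁵ mol.
Photons that must be absorbed: 2.098×10⁻⁵ / 0.29 = 7.234×10⁻⁵ mol.
Incident photons needed: 7.234×10⁻⁵ / 0.560 = 1.292×10⁻⁴ mol.
Photon energy: hc/λ = 6.038×10⁻¹⁹ J; per mole, 3.636×10⁵ J mol⁻¹.
Energy required: 1.292×10⁻⁴ × 3.636×10⁵ = 46.98 J.
Time: 46.98 J / 0.01 W = 4700 s.

t ≈ 4700 s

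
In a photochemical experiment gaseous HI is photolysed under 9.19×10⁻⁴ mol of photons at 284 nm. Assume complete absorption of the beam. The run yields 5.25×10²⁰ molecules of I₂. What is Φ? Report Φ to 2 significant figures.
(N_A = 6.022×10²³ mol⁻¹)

Φ = 0.95

Product: 5.25×10²⁰ / 6.022×10²³ = 8.718×10⁻⁴ mol.
Φ = 8.718×10⁻⁴ mol / 9.19×10⁻⁴ mol photons = 0.95.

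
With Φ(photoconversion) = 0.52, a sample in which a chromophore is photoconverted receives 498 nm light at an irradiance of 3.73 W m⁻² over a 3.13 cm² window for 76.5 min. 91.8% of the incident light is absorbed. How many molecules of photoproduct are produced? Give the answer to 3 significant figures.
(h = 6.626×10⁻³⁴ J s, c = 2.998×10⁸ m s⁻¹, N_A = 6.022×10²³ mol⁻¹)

Photon energy at 498 nm: hc/λ = (6.626×10⁻³⁴)(2.998×10⁸)/(498×10⁻⁹) = 3.989×10⁻¹⁹ J.
Energy delivered: (3.73 W m⁻²)(3.13×10⁻⁴ m²)(4590 s) = 5.359 J.
Photons incident: 5.359 / 3.989×10⁻¹⁹ = 1.343×10¹⁹, i.e. 1.343×10¹⁹/6.022×10²³ = 2.230×10⁻⁵ mol.
Photons absorbed: 0.918 × 2.230×10⁻⁵ = 2.047×10⁻⁵ mol.
Product: Φ × n_abs = 0.52 × 2.047×10⁻⁵ = 1.064×10⁻⁵ mol.
As a count: 1.064×10⁻⁵ × 6.022×10²³ = 6.41×10¹⁸.

6.41×10¹⁸ molecules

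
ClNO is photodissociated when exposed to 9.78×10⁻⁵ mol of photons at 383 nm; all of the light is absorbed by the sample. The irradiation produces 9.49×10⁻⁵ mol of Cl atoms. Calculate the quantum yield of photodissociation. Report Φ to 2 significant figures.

Φ = 9.49×10⁻⁵ mol / 9.78×10⁻⁵ mol photons = 0.97.

Φ = 0.97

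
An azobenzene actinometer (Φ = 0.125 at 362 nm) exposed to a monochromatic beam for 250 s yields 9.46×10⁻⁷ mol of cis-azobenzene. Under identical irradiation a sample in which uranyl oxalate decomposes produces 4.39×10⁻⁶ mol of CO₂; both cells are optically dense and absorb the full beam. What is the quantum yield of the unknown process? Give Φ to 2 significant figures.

Photons absorbed by the actinometer: 9.46×10⁻⁷ / 0.125 = 7.568×10⁻⁶ mol.
Φ(unknown) = 4.39×10⁻⁶ / 7.568×10⁻⁶ = 0.58.

Φ = 0.58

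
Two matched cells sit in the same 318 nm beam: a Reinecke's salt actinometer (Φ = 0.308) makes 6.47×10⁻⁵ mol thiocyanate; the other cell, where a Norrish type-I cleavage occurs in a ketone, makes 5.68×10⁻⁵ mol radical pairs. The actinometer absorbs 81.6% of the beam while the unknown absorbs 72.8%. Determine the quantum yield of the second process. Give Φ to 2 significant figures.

Photons absorbed by the actinometer: 6.47×10⁻⁵ / 0.308 = 2.101×10⁻⁴ mol.
Incident flux: 2.101×10⁻⁴ / 0.816 = 2.575×10⁻⁴ einstein.
Absorbed by unknown: 0.728 × 2.575×10⁻⁴ = 1.875×10⁻⁴ mol.
Φ(unknown) = 5.68×10⁻⁵ / 1.875×10⁻⁴ = 0.30.

Φ = 0.30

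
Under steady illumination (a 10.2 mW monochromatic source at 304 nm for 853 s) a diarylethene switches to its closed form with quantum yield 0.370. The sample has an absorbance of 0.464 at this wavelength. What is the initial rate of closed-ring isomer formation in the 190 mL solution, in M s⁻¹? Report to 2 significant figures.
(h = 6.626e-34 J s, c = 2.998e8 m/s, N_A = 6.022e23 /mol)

3.3e-8 M s⁻¹

Photon energy at 304 nm: hc/λ = (6.626e-34)(2.998e8)/(304e-9) = 6.534e-19 J.
Energy delivered: (10.2 mW)(853 s) = 8.701 J.
Photons incident: 8.701 / 6.534e-19 = 1.332e19, i.e. 1.332e19/6.022e23 = 2.212e-5 mol.
Fraction absorbed: 1 − 10^(−0.464) = 0.6564.
Photons absorbed: 0.6564 × 2.212e-5 = 1.452e-5 mol.
Product formed: 0.370 × 1.452e-5 = 5.372e-6 mol.
Rate: 5.372e-6 mol / (853 s × 0.19 L) = 3.3e-8 M s⁻¹.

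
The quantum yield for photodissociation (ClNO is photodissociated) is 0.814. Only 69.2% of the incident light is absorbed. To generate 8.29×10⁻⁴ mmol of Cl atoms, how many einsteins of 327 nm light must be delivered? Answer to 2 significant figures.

Product: 8.29×10⁻⁴ mmol = 8.29×10⁻⁷ mol.
Photons that must be absorbed: 8.29×10⁻⁷ / 0.814 = 1.018×10⁻⁶ mol.
Incident photons needed: 1.018×10⁻⁶ / 0.692 = 1.471×10⁻⁶ mol.

1.5×10⁻⁶ einstein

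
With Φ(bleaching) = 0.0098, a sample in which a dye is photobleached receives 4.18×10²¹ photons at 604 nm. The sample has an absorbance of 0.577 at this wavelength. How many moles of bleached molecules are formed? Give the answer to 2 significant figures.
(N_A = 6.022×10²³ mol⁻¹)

5.0×10⁻⁵ mol

Moles of photons: 4.18×10²¹ / 6.022×10²³ = 0.006941 mol.
Fraction absorbed: 1 − 10^(−0.577) = 0.7351.
Photons absorbed: 0.7351 × 0.006941 = 0.005102 mol.
Product: Φ × n_abs = 0.0098 × 0.005102 = 5.000×10⁻⁵ mol.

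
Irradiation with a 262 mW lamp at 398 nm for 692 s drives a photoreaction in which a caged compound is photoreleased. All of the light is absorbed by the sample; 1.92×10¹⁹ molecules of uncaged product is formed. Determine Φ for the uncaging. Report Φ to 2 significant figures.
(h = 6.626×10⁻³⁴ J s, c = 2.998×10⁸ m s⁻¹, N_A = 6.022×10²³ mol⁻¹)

Product: 1.92×10¹⁹ / 6.022×10²³ = 3.188×10⁻⁵ mol.
Photon energy at 398 nm: hc/λ = (6.626×10⁻³⁴)(2.998×10⁸)/(398×10⁻⁹) = 4.991×10⁻¹⁹ J.
Energy delivered: (262 mW)(692 s) = 181.3 J.
Photons incident: 181.3 / 4.991×10⁻¹⁹ = 3.633×10²⁰, i.e. 3.633×10²⁰/6.022×10²³ = 6.033×10⁻⁴ mol.
Φ = 3.188×10⁻⁵ mol / 6.033×10⁻⁴ mol photons = 0.053.

Φ = 0.053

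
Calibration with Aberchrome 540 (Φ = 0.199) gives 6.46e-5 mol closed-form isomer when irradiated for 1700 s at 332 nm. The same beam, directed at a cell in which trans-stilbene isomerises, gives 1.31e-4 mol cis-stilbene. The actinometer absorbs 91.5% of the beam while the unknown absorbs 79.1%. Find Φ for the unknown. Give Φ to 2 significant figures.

Φ = 0.47

Photons absorbed by the actinometer: 6.46e-5 / 0.199 = 3.246e-4 mol.
Incident flux: 3.246e-4 / 0.915 = 3.548e-4 einstein.
Absorbed by unknown: 0.791 × 3.548e-4 = 2.806e-4 mol.
Φ(unknown) = 1.31e-4 / 2.806e-4 = 0.47.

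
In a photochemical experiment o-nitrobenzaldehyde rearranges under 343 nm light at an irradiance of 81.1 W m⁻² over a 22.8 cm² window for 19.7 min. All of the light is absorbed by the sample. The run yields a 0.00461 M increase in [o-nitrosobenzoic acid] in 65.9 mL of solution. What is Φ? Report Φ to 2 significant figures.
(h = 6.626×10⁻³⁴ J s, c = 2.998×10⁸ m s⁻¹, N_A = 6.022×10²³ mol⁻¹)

Product: (0.00461 M)(0.0659 L) = 3.038×10⁻⁴ mol.
Photon energy at 343 nm: hc/λ = (6.626×10⁻³⁴)(2.998×10⁸)/(343×10⁻⁹) = 5.791×10⁻¹⁹ J.
Energy delivered: (81.1 W m⁻²)(22.8×10⁻⁴ m²)(1182 s) = 218.6 J.
Photons incident: 218.6 / 5.791×10⁻¹⁹ = 3.775×10²⁰, i.e. 3.775×10²⁰/6.022×10²³ = 6.269×10⁻⁴ mol.
Φ = 3.038×10⁻⁴ mol / 6.269×10⁻⁴ mol photons = 0.48.

Φ = 0.48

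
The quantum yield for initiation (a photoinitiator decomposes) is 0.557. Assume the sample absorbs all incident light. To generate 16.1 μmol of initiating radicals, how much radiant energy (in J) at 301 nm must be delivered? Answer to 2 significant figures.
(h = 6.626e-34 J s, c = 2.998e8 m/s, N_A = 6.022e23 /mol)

Product: 16.1 μmol = 1.61e-5 mol.
Photons that must be absorbed: 1.61e-5 / 0.557 = 2.890e-5 mol.
Photon energy: hc/λ = 6.600e-19 J; per mole, 3.975e5 J mol⁻¹.
Energy required: 2.890e-5 × 3.975e5 = 11 J.

11 J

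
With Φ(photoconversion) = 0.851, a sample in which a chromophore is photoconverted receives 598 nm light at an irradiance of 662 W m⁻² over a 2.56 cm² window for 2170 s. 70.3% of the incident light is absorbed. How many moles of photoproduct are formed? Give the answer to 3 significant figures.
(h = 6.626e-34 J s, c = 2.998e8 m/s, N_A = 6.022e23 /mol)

0.00110 mol

Photon energy at 598 nm: hc/λ = (6.626e-34)(2.998e8)/(598e-9) = 3.322e-19 J.
Energy delivered: (662 W m⁻²)(2.56e-4 m²)(2170 s) = 367.8 J.
Photons incident: 367.8 / 3.322e-19 = 1.107e21, i.e. 1.107e21/6.022e23 = 0.001838 mol.
Photons absorbed: 0.703 × 0.001838 = 0.001292 mol.
Product: Φ × n_abs = 0.851 × 0.001292 = 0.001099 mol.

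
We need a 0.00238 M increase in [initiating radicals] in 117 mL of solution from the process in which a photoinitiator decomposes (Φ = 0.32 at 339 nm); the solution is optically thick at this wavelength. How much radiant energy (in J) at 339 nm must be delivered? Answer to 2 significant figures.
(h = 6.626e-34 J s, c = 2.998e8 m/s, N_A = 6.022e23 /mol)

Product: (0.00238 M)(0.117 L) = 2.785e-4 mol.
Photons that must be absorbed: 2.785e-4 / 0.32 = 8.703e-4 mol.
Photon energy: hc/λ = 5.860e-19 J; per mole, 3.529e5 J mol⁻¹.
Energy required: 8.703e-4 × 3.529e5 = 310 J.

310 J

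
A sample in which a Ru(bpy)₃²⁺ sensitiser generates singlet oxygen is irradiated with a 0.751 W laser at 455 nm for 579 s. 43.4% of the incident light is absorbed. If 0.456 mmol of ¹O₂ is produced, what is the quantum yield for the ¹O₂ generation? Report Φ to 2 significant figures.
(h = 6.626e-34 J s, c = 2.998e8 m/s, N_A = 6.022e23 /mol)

Product: 0.456 mmol = 4.56e-4 mol.
Photon energy at 455 nm: hc/λ = (6.626e-34)(2.998e8)/(455e-9) = 4.366e-19 J.
Energy delivered: (0.751 W)(579 s) = 434.8 J.
Photons incident: 434.8 / 4.366e-19 = 9.959e20, i.e. 9.959e20/6.022e23 = 0.001654 mol.
Photons absorbed: 0.434 × 0.001654 = 7.178e-4 mol.
Φ = 4.56e-4 mol / 7.178e-4 mol photons = 0.64.

Φ = 0.64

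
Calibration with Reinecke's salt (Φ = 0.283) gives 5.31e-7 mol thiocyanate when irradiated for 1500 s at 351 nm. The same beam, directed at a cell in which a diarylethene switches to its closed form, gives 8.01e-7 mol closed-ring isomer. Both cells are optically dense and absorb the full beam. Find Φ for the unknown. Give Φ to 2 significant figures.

Photons absorbed by the actinometer: 5.31e-7 / 0.283 = 1.876e-6 mol.
Φ(unknown) = 8.01e-7 / 1.876e-6 = 0.43.

Φ = 0.43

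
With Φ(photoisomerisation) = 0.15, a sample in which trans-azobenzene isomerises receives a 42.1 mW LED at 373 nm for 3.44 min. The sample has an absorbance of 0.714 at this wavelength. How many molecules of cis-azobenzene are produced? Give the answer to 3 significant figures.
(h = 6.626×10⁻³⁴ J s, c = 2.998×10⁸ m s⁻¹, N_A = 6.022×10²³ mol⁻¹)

1.97×10¹⁸ molecules

Photon energy at 373 nm: hc/λ = (6.626×10⁻³⁴)(2.998×10⁸)/(373×10⁻⁹) = 5.326×10⁻¹⁹ J.
Energy delivered: (42.1 mW)(206.4 s) = 8.689 J.
Photons incident: 8.689 / 5.326×10⁻¹⁹ = 1.631×10¹⁹, i.e. 1.631×10¹⁹/6.022×10²³ = 2.708×10⁻⁵ mol.
Fraction absorbed: 1 − 10^(−0.714) = 0.8068.
Photons absorbed: 0.8068 × 2.708×10⁻⁵ = 2.185×10⁻⁵ mol.
Product: Φ × n_abs = 0.15 × 2.185×10⁻⁵ = 3.278×10⁻⁶ mol.
As a count: 3.278×10⁻⁶ × 6.022×10²³ = 1.97×10¹⁸.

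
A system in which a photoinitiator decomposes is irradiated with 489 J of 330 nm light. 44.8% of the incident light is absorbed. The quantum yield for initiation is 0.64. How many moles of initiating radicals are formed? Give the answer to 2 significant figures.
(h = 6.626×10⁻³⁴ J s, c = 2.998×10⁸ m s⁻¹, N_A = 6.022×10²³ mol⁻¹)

Photon energy at 330 nm: hc/λ = (6.626×10⁻³⁴)(2.998×10⁸)/(330×10⁻⁹) = 6.020×10⁻¹⁹ J.
Photons incident: 489 / 6.020×10⁻¹⁹ = 8.123×10²⁰, i.e. 8.123×10²⁰/6.022×10²³ = 0.001349 mol.
Photons absorbed: 0.448 × 0.001349 = 6.044×10⁻⁴ mol.
Product: Φ × n_abs = 0.64 × 6.044×10⁻⁴ = 3.868×10⁻⁴ mol.

3.9×10⁻⁴ mol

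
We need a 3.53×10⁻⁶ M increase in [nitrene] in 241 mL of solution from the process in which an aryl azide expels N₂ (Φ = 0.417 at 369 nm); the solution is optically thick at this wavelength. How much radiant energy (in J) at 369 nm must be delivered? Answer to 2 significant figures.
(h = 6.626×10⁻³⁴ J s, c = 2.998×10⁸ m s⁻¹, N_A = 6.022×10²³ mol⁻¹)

0.66 J

Product: (3.53×10⁻⁶ M)(0.241 L) = 8.507×10⁻⁷ mol.
Photons that must be absorbed: 8.507×10⁻⁷ / 0.417 = 2.040×10⁻⁶ mol.
Photon energy: hc/λ = 5.383×10⁻¹⁹ J; per mole, 3.242×10⁵ J mol⁻¹.
Energy required: 2.040×10⁻⁶ × 3.242×10⁵ = 0.66 J.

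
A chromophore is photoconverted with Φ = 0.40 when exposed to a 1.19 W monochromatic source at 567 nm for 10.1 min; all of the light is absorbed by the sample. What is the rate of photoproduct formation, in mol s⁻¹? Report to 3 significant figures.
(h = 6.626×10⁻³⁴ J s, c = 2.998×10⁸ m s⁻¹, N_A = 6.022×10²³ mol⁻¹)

2.26×10⁻⁶ mol s⁻¹

Photon energy at 567 nm: hc/λ = (6.626×10⁻³⁴)(2.998×10⁸)/(567×10⁻⁹) = 3.503×10⁻¹⁹ J.
Energy delivered: (1.19 W)(606 s) = 721.1 J.
Photons incident: 721.1 / 3.503×10⁻¹⁹ = 2.059×10²¹, i.e. 2.059×10²¹/6.022×10²³ = 0.003419 mol.
Product formed: 0.40 × 0.003419 = 0.001368 mol.
Rate: 0.001368 / 606 s = 2.26×10⁻⁶ mol s⁻¹.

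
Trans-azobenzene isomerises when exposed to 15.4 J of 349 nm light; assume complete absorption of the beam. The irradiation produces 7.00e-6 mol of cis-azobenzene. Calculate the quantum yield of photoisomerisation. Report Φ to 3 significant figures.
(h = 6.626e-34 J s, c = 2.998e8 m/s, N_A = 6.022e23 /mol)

Φ = 0.156

Photon energy at 349 nm: hc/λ = (6.626e-34)(2.998e8)/(349e-9) = 5.692e-19 J.
Photons incident: 15.4 / 5.692e-19 = 2.706e19, i.e. 2.706e19/6.022e23 = 4.494e-5 mol.
Φ = 7.00e-6 mol / 4.494e-5 mol photons = 0.156.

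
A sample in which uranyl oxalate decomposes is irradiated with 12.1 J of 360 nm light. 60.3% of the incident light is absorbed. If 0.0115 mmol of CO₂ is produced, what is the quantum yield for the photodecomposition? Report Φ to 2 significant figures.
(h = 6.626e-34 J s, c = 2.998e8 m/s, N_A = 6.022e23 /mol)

Φ = 0.52

Product: 0.0115 mmol = 1.15e-5 mol.
Photon energy at 360 nm: hc/λ = (6.626e-34)(2.998e8)/(360e-9) = 5.518e-19 J.
Photons incident: 12.1 / 5.518e-19 = 2.193e19, i.e. 2.193e19/6.022e23 = 3.642e-5 mol.
Photons absorbed: 0.603 × 3.642e-5 = 2.196e-5 mol.
Φ = 1.15e-5 mol / 2.196e-5 mol photons = 0.52.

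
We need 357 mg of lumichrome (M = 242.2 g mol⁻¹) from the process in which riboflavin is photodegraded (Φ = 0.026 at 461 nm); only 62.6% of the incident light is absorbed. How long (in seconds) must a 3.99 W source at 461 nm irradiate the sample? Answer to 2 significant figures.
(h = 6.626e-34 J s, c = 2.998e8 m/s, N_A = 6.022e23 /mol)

t ≈ 5900 s

Product: 357 mg / 242.2 g mol⁻¹ = 0.001474 mol.
Photons that must be absorbed: 0.001474 / 0.026 = 0.05669 mol.
Incident photons needed: 0.05669 / 0.626 = 0.09056 mol.
Photon energy: hc/λ = 4.309e-19 J; per mole, 2.595e5 J mol⁻¹.
Energy required: 0.09056 × 2.595e5 = 2.350e4 J.
Time: 2.350e4 J / 3.99 W = 5900 s.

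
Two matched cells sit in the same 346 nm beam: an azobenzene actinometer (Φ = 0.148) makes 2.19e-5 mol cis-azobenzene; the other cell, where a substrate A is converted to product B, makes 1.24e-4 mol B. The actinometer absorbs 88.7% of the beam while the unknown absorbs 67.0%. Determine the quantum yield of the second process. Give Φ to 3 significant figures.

Photons absorbed by the actinometer: 2.19e-5 / 0.148 = 1.480e-4 mol.
Incident flux: 1.480e-4 / 0.887 = 1.669e-4 einstein.
Absorbed by unknown: 0.670 × 1.669e-4 = 1.118e-4 mol.
Φ(unknown) = 1.24e-4 / 1.118e-4 = 1.11.

Φ = 1.11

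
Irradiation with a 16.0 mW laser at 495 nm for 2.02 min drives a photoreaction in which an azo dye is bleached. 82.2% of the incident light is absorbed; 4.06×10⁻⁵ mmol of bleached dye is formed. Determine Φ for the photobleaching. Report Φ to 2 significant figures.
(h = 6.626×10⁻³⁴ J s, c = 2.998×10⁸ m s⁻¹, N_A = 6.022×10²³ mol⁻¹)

Product: 4.06×10⁻⁵ mmol = 4.06×10⁻⁸ mol.
Photon energy at 495 nm: hc/λ = (6.626×10⁻³⁴)(2.998×10⁸)/(495×10⁻⁹) = 4.013×10⁻¹⁹ J.
Energy delivered: (16.0 mW)(121.2 s) = 1.939 J.
Photons incident: 1.939 / 4.013×10⁻¹⁹ = 4.832×10¹⁸, i.e. 4.832×10¹⁸/6.022×10²³ = 8.024×10⁻⁶ mol.
Photons absorbed: 0.822 × 8.024×10⁻⁶ = 6.596×10⁻⁶ mol.
Φ = 4.06×10⁻⁸ mol / 6.596×10⁻⁶ mol photons = 0.0062.

Φ = 0.0062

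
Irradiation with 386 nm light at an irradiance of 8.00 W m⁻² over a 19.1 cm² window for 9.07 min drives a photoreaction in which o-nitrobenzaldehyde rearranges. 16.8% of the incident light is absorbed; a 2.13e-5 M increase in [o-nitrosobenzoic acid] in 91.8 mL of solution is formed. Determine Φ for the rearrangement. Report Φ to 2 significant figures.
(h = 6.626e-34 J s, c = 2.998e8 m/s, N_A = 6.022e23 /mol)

Product: (2.13e-5 M)(0.0918 L) = 1.955e-6 mol.
Photon energy at 386 nm: hc/λ = (6.626e-34)(2.998e8)/(386e-9) = 5.146e-19 J.
Energy delivered: (8.00 W m⁻²)(19.1e-4 m²)(544.2 s) = 8.315 J.
Photons incident: 8.315 / 5.146e-19 = 1.616e19, i.e. 1.616e19/6.022e23 = 2.683e-5 mol.
Photons absorbed: 0.168 × 2.683e-5 = 4.507e-6 mol.
Φ = 1.955e-6 mol / 4.507e-6 mol photons = 0.43.

Φ = 0.43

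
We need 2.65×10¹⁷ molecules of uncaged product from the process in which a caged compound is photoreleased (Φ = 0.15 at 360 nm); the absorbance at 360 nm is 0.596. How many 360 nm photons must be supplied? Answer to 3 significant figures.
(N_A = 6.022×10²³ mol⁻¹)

2.37×10¹⁸ photons

Product: 2.65×10¹⁷ / 6.022×10²³ = 4.401×10⁻⁷ mol.
Photons that must be absorbed: 4.401×10⁻⁷ / 0.15 = 2.934×10⁻⁶ mol.
Fraction absorbed: 1 − 10^(−0.596) = 0.7465.
Incident photons needed: 2.934×10⁻⁶ / 0.7465 = 3.930×10⁻⁶ mol.
Photon count: 3.930×10⁻⁶ × 6.022×10²³ = 2.37×10¹⁸.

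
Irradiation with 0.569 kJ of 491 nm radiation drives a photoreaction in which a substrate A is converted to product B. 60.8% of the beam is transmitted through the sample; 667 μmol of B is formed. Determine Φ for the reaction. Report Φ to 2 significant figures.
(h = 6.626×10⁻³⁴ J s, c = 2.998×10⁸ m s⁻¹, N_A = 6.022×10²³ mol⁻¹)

Φ = 0.73

Product: 667 μmol = 6.67×10⁻⁴ mol.
Photon energy at 491 nm: hc/λ = (6.626×10⁻³⁴)(2.998×10⁸)/(491×10⁻⁹) = 4.046×10⁻¹⁹ J.
Incident energy: 0.569 kJ = 569 J.
Photons incident: 569 / 4.046×10⁻¹⁹ = 1.406×10²¹, i.e. 1.406×10²¹/6.022×10²³ = 0.002335 mol.
Fraction absorbed: 1 − 60.8/100 = 0.3920.
Photons absorbed: 0.3920 × 0.002335 = 9.153×10⁻⁴ mol.
Φ = 6.67×10⁻⁴ mol / 9.153×10⁻⁴ mol photons = 0.73.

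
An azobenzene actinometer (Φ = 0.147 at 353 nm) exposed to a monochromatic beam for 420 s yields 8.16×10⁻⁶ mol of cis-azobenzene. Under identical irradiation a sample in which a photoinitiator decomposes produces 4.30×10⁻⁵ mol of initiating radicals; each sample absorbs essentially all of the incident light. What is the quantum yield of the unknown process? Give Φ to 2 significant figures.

Φ = 0.77

Photons absorbed by the actinometer: 8.16×10⁻⁶ / 0.147 = 5.551×10⁻⁵ mol.
Φ(unknown) = 4.30×10⁻⁵ / 5.551×10⁻⁵ = 0.77.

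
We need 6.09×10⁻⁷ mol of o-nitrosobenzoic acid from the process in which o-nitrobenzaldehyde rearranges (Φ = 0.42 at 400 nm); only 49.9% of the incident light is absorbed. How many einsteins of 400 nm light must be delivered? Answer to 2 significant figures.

Photons that must be absorbed: 6.09×10⁻⁷ / 0.42 = 1.450×10⁻⁶ mol.
Incident photons needed: 1.450×10⁻⁶ / 0.499 = 2.906×10⁻⁶ mol.

2.9×10⁻⁶ einstein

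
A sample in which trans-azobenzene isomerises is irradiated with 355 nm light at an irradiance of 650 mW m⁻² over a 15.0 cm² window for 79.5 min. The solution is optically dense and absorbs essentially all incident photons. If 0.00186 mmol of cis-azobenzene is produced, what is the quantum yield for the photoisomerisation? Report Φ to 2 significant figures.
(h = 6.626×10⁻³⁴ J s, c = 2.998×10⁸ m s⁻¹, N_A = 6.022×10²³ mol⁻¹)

Φ = 0.13

Product: 0.00186 mmol = 1.86×10⁻⁶ mol.
Photon energy at 355 nm: hc/λ = (6.626×10⁻³⁴)(2.998×10⁸)/(355×10⁻⁹) = 5.596×10⁻¹⁹ J.
Energy delivered: (650 mW m⁻²)(15.0×10⁻⁴ m²)(4770 s) = 4.651 J.
Photons incident: 4.651 / 5.596×10⁻¹⁹ = 8.311×10¹⁸, i.e. 8.311×10¹⁸/6.022×10²³ = 1.380×10⁻⁵ mol.
Φ = 1.86×10⁻⁶ mol / 1.380×10⁻⁵ mol photons = 0.13.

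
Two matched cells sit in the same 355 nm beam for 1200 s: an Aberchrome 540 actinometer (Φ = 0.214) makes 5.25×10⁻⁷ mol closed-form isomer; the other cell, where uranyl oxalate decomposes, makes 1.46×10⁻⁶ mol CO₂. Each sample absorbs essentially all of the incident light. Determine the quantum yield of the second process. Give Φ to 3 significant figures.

Φ = 0.595

Photons absorbed by the actinometer: 5.25×10⁻⁷ / 0.214 = 2.453×10⁻⁶ mol.
Φ(unknown) = 1.46×10⁻⁶ / 2.453×10⁻⁶ = 0.595.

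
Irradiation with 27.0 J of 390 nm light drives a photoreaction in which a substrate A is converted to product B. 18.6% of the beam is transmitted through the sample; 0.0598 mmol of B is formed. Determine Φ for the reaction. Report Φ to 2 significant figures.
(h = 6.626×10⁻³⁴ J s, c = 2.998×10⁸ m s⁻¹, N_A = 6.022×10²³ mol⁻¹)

Product: 0.0598 mmol = 5.98×10⁻⁵ mol.
Photon energy at 390 nm: hc/λ = (6.626×10⁻³⁴)(2.998×10⁸)/(390×10⁻⁹) = 5.094×10⁻¹⁹ J.
Photons incident: 27.0 / 5.094×10⁻¹⁹ = 5.300×10¹⁹, i.e. 5.300×10¹⁹/6.022×10²³ = 8.801×10⁻⁵ mol.
Fraction absorbed: 1 − 18.6/100 = 0.8140.
Photons absorbed: 0.8140 × 8.801×10⁻⁵ = 7.164×10⁻⁵ mol.
Φ = 5.98×10⁻⁵ mol / 7.164×10⁻⁵ mol photons = 0.83.

Φ = 0.83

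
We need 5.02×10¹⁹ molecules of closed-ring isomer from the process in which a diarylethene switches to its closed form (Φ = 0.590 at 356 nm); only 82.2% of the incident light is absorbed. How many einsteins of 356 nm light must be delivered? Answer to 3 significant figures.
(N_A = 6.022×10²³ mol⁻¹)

Product: 5.02×10¹⁹ / 6.022×10²³ = 8.336×10⁻⁵ mol.
Photons that must be absorbed: 8.336×10⁻⁵ / 0.590 = 1.413×10⁻⁴ mol.
Incident photons needed: 1.413×10⁻⁴ / 0.822 = 1.719×10⁻⁴ mol.

1.72×10⁻⁴ einstein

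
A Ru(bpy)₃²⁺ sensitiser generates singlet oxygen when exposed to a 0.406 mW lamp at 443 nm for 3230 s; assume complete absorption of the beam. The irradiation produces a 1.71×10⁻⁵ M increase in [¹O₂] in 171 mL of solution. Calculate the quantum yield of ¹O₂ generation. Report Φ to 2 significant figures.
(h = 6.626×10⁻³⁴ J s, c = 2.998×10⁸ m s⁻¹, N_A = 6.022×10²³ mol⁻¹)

Φ = 0.60

Product: (1.71×10⁻⁵ M)(0.171 L) = 2.924×10⁻⁶ mol.
Photon energy at 443 nm: hc/λ = (6.626×10⁻³⁴)(2.998×10⁸)/(443×10⁻⁹) = 4.484×10⁻¹⁹ J.
Energy delivered: (0.406 mW)(3230 s) = 1.311 J.
Photons incident: 1.311 / 4.484×10⁻¹⁹ = 2.924×10¹⁸, i.e. 2.924×10¹⁸/6.022×10²³ = 4.856×10⁻⁶ mol.
Φ = 2.924×10⁻⁶ mol / 4.856×10⁻⁶ mol photons = 0.60.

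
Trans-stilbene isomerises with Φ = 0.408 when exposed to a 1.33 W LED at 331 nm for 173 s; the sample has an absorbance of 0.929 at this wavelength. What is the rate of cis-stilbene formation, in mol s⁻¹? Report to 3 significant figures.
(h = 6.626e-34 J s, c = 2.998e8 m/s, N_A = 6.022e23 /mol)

Photon energy at 331 nm: hc/λ = (6.626e-34)(2.998e8)/(331e-9) = 6.001e-19 J.
Energy delivered: (1.33 W)(173 s) = 230.1 J.
Photons incident: 230.1 / 6.001e-19 = 3.834e20, i.e. 3.834e20/6.022e23 = 6.367e-4 mol.
Fraction absorbed: 1 − 10^(−0.929) = 0.8822.
Photons absorbed: 0.8822 × 6.367e-4 = 5.617e-4 mol.
Product formed: 0.408 × 5.617e-4 = 2.292e-4 mol.
Rate: 2.292e-4 / 173 s = 1.32e-6 mol s⁻¹.

1.32e-6 mol s⁻¹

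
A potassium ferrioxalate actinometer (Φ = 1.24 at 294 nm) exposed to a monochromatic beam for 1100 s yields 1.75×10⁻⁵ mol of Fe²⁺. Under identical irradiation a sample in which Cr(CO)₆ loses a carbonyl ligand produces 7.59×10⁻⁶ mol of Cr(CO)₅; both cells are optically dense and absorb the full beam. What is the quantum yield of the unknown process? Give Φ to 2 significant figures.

Photons absorbed by the actinometer: 1.75×10⁻⁵ / 1.24 = 1.411×10⁻⁵ mol.
Φ(unknown) = 7.59×10⁻⁶ / 1.411×10⁻⁵ = 0.54.

Φ = 0.54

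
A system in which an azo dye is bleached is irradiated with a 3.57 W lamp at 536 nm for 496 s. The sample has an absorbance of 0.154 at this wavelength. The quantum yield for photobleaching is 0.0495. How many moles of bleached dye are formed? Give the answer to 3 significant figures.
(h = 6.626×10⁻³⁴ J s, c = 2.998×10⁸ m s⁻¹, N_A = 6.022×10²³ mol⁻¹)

Photon energy at 536 nm: hc/λ = (6.626×10⁻³⁴)(2.998×10⁸)/(536×10⁻⁹) = 3.706×10⁻¹⁹ J.
Energy delivered: (3.57 W)(496 s) = 1771 J.
Photons incident: 1771 / 3.706×10⁻¹⁹ = 4.779×10²¹, i.e. 4.779×10²¹/6.022×10²³ = 0.007936 mol.
Fraction absorbed: 1 − 10^(−0.154) = 0.2985.
Photons absorbed: 0.2985 × 0.007936 = 0.002369 mol.
Product: Φ × n_abs = 0.0495 × 0.002369 = 1.173×10⁻⁴ mol.

1.17×10⁻⁴ mol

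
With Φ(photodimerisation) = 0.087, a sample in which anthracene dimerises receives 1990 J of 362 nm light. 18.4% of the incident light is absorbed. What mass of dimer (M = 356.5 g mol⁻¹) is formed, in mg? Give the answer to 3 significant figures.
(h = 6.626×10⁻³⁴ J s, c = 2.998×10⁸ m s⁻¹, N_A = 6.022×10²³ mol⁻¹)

34.4 mg

Photon energy at 362 nm: hc/λ = (6.626×10⁻³⁴)(2.998×10⁸)/(362×10⁻⁹) = 5.487×10⁻¹⁹ J.
Photons incident: 1990 / 5.487×10⁻¹⁹ = 3.627×10²¹, i.e. 3.627×10²¹/6.022×10²³ = 0.006023 mol.
Photons absorbed: 0.184 × 0.006023 = 0.001108 mol.
Product: Φ × n_abs = 0.087 × 0.001108 = 9.640×10⁻⁵ mol.
Mass: 9.640×10⁻⁵ × 356.5 = 0.03437 g = 34.4 mg.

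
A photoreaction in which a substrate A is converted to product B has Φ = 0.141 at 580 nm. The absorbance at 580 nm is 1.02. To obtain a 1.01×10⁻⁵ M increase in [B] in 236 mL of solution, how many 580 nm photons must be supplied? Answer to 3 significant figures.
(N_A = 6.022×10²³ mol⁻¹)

Product: (1.01×10⁻⁵ M)(0.236 L) = 2.384×10⁻⁶ mol.
Photons that must be absorbed: 2.384×10⁻⁶ / 0.141 = 1.691×10⁻⁵ mol.
Fraction absorbed: 1 − 10^(−1.02) = 0.9045.
Incident photons needed: 1.691×10⁻⁵ / 0.9045 = 1.870×10⁻⁵ mol.
Photon count: 1.870×10⁻⁵ × 6.022×10²³ = 1.13×10¹⁹.

1.13×10¹⁹ photons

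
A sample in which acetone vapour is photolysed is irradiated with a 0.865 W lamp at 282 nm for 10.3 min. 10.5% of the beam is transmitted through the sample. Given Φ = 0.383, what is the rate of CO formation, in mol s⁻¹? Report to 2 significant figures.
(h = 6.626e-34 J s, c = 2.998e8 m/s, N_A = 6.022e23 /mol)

Photon energy at 282 nm: hc/λ = (6.626e-34)(2.998e8)/(282e-9) = 7.044e-19 J.
Energy delivered: (0.865 W)(618 s) = 534.6 J.
Photons incident: 534.6 / 7.044e-19 = 7.589e20, i.e. 7.589e20/6.022e23 = 0.001260 mol.
Fraction absorbed: 1 − 10.5/100 = 0.8950.
Photons absorbed: 0.8950 × 0.001260 = 0.001128 mol.
Product formed: 0.383 × 0.001128 = 4.320e-4 mol.
Rate: 4.320e-4 / 618 s = 7.0e-7 mol s⁻¹.

7.0e-7 mol s⁻¹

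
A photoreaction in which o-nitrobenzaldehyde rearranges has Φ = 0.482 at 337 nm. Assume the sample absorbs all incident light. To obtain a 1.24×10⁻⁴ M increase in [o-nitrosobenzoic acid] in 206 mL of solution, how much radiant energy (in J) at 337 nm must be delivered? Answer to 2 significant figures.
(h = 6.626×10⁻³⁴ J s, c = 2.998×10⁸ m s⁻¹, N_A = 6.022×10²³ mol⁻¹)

Product: (1.24×10⁻⁴ M)(0.206 L) = 2.554×10⁻⁵ mol.
Photons that must be absorbed: 2.554×10⁻⁵ / 0.482 = 5.299×10⁻⁵ mol.
Photon energy: hc/λ = 5.895×10⁻¹⁹ J; per mole, 3.550×10⁵ J mol⁻¹.
Energy required: 5.299×10⁻⁵ × 3.550×10⁵ = 19 J.

19 J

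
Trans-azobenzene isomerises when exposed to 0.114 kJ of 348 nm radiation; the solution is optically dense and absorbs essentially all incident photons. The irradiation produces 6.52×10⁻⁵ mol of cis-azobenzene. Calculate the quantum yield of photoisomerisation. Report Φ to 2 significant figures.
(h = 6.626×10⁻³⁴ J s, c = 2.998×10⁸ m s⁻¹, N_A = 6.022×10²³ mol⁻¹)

Photon energy at 348 nm: hc/λ = (6.626×10⁻³⁴)(2.998×10⁸)/(348×10⁻⁹) = 5.708×10⁻¹⁹ J.
Incident energy: 0.114 kJ = 114 J.
Photons incident: 114 / 5.708×10⁻¹⁹ = 1.997×10²⁰, i.e. 1.997×10²⁰/6.022×10²³ = 3.316×10⁻⁴ mol.
Φ = 6.52×10⁻⁵ mol / 3.316×10⁻⁴ mol photons = 0.20.

Φ = 0.20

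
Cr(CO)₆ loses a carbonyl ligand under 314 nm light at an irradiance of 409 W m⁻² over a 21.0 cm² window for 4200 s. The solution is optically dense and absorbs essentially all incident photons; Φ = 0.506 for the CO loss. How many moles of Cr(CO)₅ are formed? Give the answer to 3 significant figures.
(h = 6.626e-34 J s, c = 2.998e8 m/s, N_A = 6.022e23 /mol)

Photon energy at 314 nm: hc/λ = (6.626e-34)(2.998e8)/(314e-9) = 6.326e-19 J.
Energy delivered: (409 W m⁻²)(21.0e-4 m²)(4200 s) = 3607 J.
Photons incident: 3607 / 6.326e-19 = 5.702e21, i.e. 5.702e21/6.022e23 = 0.009469 mol.
Product: Φ × n_abs = 0.506 × 0.009469 = 0.004791 mol.

0.00479 mol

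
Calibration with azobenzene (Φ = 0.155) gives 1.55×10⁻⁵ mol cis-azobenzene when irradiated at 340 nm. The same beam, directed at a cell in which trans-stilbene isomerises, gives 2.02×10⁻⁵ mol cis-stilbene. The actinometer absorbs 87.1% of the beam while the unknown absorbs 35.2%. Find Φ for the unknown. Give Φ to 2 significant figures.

Photons absorbed by the actinometer: 1.55×10⁻⁵ / 0.155 = 1.000×10⁻⁴ mol.
Incident flux: 1.000×10⁻⁴ / 0.871 = 1.148×10⁻⁴ einstein.
Absorbed by unknown: 0.352 × 1.148×10⁻⁴ = 4.041×10⁻⁵ mol.
Φ(unknown) = 2.02×10⁻⁵ / 4.041×10⁻⁵ = 0.50.

Φ = 0.50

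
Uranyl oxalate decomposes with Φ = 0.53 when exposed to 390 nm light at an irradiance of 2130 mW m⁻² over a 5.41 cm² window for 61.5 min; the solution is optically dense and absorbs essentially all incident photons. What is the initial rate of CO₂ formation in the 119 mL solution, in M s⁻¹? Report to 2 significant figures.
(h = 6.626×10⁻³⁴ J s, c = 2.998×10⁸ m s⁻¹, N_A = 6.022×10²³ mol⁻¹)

1.7×10⁻⁸ M s⁻¹

Photon energy at 390 nm: hc/λ = (6.626×10⁻³⁴)(2.998×10⁸)/(390×10⁻⁹) = 5.094×10⁻¹⁹ J.
Energy delivered: (2130 mW m⁻²)(5.41×10⁻⁴ m²)(3690 s) = 4.252 J.
Photons incident: 4.252 / 5.094×10⁻¹⁹ = 8.347×10¹⁸, i.e. 8.347×10¹⁸/6.022×10²³ = 1.386×10⁻⁵ mol.
Product formed: 0.53 × 1.386×10⁻⁵ = 7.346×10⁻⁶ mol.
Rate: 7.346×10⁻⁶ mol / (3690 s × 0.119 L) = 1.7×10⁻⁸ M s⁻¹.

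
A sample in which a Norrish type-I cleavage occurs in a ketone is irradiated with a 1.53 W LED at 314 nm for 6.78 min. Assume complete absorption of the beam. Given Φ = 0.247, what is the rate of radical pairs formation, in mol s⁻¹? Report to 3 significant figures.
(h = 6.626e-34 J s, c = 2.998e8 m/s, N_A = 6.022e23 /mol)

9.92e-7 mol s⁻¹

Photon energy at 314 nm: hc/λ = (6.626e-34)(2.998e8)/(314e-9) = 6.326e-19 J.
Energy delivered: (1.53 W)(406.8 s) = 622.4 J.
Photons incident: 622.4 / 6.326e-19 = 9.839e20, i.e. 9.839e20/6.022e23 = 0.001634 mol.
Product formed: 0.247 × 0.001634 = 4.036e-4 mol.
Rate: 4.036e-4 / 406.8 s = 9.92e-7 mol s⁻¹.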